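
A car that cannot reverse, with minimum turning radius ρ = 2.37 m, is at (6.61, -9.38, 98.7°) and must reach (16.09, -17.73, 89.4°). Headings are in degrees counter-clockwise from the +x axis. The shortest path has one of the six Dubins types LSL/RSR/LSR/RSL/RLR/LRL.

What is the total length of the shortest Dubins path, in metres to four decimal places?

Let ψ = atan2(Δy, Δx) = atan2(-8.35, 9.48) = -41.3737° be the start→goal bearing.
Normalize: d = |goal − start| / ρ = 12.633008/2.37 = 5.330383, α = (θ_start − ψ) mod 360° = 140.0737° = 2.444746 rad, β = (θ_goal − ψ) mod 360° = 130.7737° = 2.282431 rad.
Common terms: sin α = 0.641802, cos α = -0.766870, sin β = 0.757295, cos β = -0.653072, cos(α−β) = 0.986856, d² = 28.412986. Work in radians in the unit-radius frame; every candidate has L = ρ·(t + p + q).
LSL: p² = 2 + d² − 2cos(α−β) + 2d(sin α − sin β) = 27.208029; p = √p² = 5.216132; φ = atan2(cos β − cos α, d + sin α − sin β) = 0.021818 rad; t = (φ − α) mod 2π = 3.860257 rad, q = (β − φ) mod 2π = 2.260613 rad → L = 2.37·(3.860257 + 5.216132 + 2.260613) = 2.37·11.337001 = 26.868693 m
RSR: p² = 2 + d² − 2cos(α−β) + 2d(sin β − sin α) = 29.670519; p = √p² = 5.447065; φ = atan2(cos α − cos β, d − sin α + sin β) = -0.020893 rad; t = (α − φ) mod 2π = 2.465640 rad, q = (φ − β) mod 2π = 3.979861 rad → L = 2.37·(2.465640 + 5.447065 + 3.979861) = 2.37·11.892566 = 28.185382 m
LSR: p² = d² − 2 + 2cos(α−β) + 2d(sin α + sin β) = 43.302152; p = √p² = 6.580437; φ = atan2(−cos α − cos β, d + sin α + sin β) − atan2(−2, p) = 0.503012 rad; t = (φ − α) mod 2π = 4.341451 rad, q = (φ − β) mod 2π = 4.503767 rad → L = 2.37·(4.341451 + 6.580437 + 4.503767) = 2.37·15.425655 = 36.558803 m
RSL: p² = d² − 2 + 2cos(α−β) − 2d(sin α + sin β) = 13.471243; p = √p² = 3.670319; φ = atan2(cos α + cos β, d − sin α − sin β) − atan2(2, p) = -0.845537 rad; t = (α − φ) mod 2π = 3.290284 rad, q = (β − φ) mod 2π = 3.127968 rad → L = 2.37·(3.290284 + 3.670319 + 3.127968) = 2.37·10.088571 = 23.909913 m
RLR: c = (6 − d² + 2cos(α−β) + 2d(sin α − sin β))/8 = -2.708815, |c| > 1 → infeasible
LRL: c = (6 − d² + 2cos(α−β) − 2d(sin α − sin β))/8 = -2.401004, |c| > 1 → infeasible
Shortest: RSL with L = 23.909913 m ≈ 23.9099 m

23.9099 m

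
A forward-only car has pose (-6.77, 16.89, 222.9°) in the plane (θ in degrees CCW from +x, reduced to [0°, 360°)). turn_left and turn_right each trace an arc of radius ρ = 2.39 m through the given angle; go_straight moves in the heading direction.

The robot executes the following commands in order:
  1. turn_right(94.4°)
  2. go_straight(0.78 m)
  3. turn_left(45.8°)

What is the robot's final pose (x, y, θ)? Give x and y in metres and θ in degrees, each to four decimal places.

(-12.3860, 18.6538, 174.3000°)

set_pose: (x, y, θ) = (-6.7700, 16.8900, 222.9000°), ρ = 2.39
turn_right(94.4°): centre at ρ to the right, rotate −94.4° → (-10.2674, 17.1530, 128.5000°)
go_straight(0.78): x += 0.78·cos θ, y += 0.78·sin θ → (-10.7529, 17.7634, 128.5000°)
turn_left(45.8°): centre at ρ to the left, rotate +45.8° → (-12.3860, 18.6538, 174.3000°)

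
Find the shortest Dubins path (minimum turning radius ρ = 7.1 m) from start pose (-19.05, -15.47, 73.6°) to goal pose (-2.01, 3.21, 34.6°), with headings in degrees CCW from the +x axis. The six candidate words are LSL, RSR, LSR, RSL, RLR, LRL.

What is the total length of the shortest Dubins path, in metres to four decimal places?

Let ψ = atan2(Δy, Δx) = atan2(18.68, 17.04) = 47.6288° be the start→goal bearing.
Normalize: d = |goal − start| / ρ = 25.284462/7.1 = 3.561192, α = (θ_start − ψ) mod 360° = 25.9712° = 0.453284 rad, β = (θ_goal − ψ) mod 360° = 346.9712° = 6.055791 rad.
Common terms: sin α = 0.437920, cos α = 0.899014, sin β = -0.225440, cos β = 0.974257, cos(α−β) = 0.777146, d² = 12.682087. Work in radians in the unit-radius frame; every candidate has L = ρ·(t + p + q).
LSL: p² = 2 + d² − 2cos(α−β) + 2d(sin α − sin β) = 17.852500; p = √p² = 4.225222; φ = atan2(cos β − cos α, d + sin α − sin β) = 0.017809 rad; t = (φ − α) mod 2π = 5.847711 rad, q = (β − φ) mod 2π = 6.037982 rad → L = 7.1·(5.847711 + 4.225222 + 6.037982) = 7.1·16.110914 = 114.387490 m
RSR: p² = 2 + d² − 2cos(α−β) + 2d(sin β − sin α) = 8.403090; p = √p² = 2.898808; φ = atan2(cos α − cos β, d − sin α + sin β) = -0.025959 rad; t = (α − φ) mod 2π = 0.479243 rad, q = (φ − β) mod 2π = 0.201435 rad → L = 7.1·(0.479243 + 2.898808 + 0.201435) = 7.1·3.579487 = 25.414356 m
LSR: p² = d² − 2 + 2cos(α−β) + 2d(sin α + sin β) = 13.749743; p = √p² = 3.708065; φ = atan2(−cos α − cos β, d + sin α + sin β) − atan2(−2, p) = 0.033874 rad; t = (φ − α) mod 2π = 5.863775 rad, q = (φ − β) mod 2π = 0.261268 rad → L = 7.1·(5.863775 + 3.708065 + 0.261268) = 7.1·9.833108 = 69.815068 m
RSL: p² = d² − 2 + 2cos(α−β) − 2d(sin α + sin β) = 10.723015; p = √p² = 3.274601; φ = atan2(cos α + cos β, d − sin α − sin β) − atan2(2, p) = -0.038263 rad; t = (α − φ) mod 2π = 0.491547 rad, q = (β − φ) mod 2π = 6.094054 rad → L = 7.1·(0.491547 + 3.274601 + 6.094054) = 7.1·9.860202 = 70.007432 m
RLR: c = (6 − d² + 2cos(α−β) + 2d(sin α − sin β))/8 = -0.050386; p = 2π − arccos c = 4.661981 rad; φ = atan2(cos α − cos β, d − sin α + sin β) = -0.025959 rad; t = (α − φ + p/2) mod 2π = 2.810234 rad, q = (α − β − t + p) mod 2π = 2.532426 rad → L = 7.1·(2.810234 + 4.661981 + 2.532426) = 7.1·10.004641 = 71.032952 m
LRL: c = (6 − d² + 2cos(α−β) − 2d(sin α − sin β))/8 = -1.231562, |c| > 1 → infeasible
Shortest: RSR with L = 25.414356 m ≈ 25.4144 m

25.4144 m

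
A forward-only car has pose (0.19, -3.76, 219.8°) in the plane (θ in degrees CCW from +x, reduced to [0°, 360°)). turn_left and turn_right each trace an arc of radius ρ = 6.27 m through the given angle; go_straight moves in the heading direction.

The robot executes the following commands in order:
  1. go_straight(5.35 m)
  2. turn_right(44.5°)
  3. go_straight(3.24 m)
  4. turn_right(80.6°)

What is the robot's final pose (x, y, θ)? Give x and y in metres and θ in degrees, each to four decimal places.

set_pose: (x, y, θ) = (0.1900, -3.7600, 219.8000°), ρ = 6.27
go_straight(5.35): x += 5.35·cos θ, y += 5.35·sin θ → (-3.9203, -7.1846, 219.8000°)
turn_right(44.5°): centre at ρ to the right, rotate −44.5° → (-8.4476, -8.6164, 175.3000°)
go_straight(3.24): x += 3.24·cos θ, y += 3.24·sin θ → (-11.6767, -8.3509, 175.3000°)
turn_right(80.6°): centre at ρ to the right, rotate −80.6° → (-17.4118, -2.6157, 94.7000°)

(-17.4118, -2.6157, 94.7000°)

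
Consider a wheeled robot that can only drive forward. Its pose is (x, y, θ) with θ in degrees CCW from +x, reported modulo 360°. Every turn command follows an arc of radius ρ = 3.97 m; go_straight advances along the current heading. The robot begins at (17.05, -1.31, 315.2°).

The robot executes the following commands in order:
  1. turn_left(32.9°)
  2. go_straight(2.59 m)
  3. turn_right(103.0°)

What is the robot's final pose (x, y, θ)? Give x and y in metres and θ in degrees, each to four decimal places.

set_pose: (x, y, θ) = (17.0500, -1.3100, 315.2000°), ρ = 3.97
turn_left(32.9°): centre at ρ to the left, rotate +32.9° → (19.0288, -2.3777, 348.1000°)
go_straight(2.59): x += 2.59·cos θ, y += 2.59·sin θ → (21.5631, -2.9118, 348.1000°)
turn_right(103.0°): centre at ρ to the right, rotate −103.0° → (24.3454, -8.4679, 245.1000°)

(24.3454, -8.4679, 245.1000°)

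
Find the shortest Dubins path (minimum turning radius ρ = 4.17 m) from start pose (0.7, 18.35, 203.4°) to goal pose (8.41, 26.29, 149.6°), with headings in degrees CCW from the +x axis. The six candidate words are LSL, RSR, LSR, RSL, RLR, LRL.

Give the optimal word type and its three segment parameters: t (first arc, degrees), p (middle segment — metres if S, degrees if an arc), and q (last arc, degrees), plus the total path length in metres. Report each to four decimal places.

Let ψ = atan2(Δy, Δx) = atan2(7.94, 7.71) = 45.8420° be the start→goal bearing.
Normalize: d = |goal − start| / ρ = 11.067416/4.17 = 2.654057, α = (θ_start − ψ) mod 360° = 157.5580° = 2.749906 rad, β = (θ_goal − ψ) mod 360° = 103.7580° = 1.810919 rad.
Common terms: sin α = 0.381748, cos α = -0.924267, sin β = 0.971309, cos β = -0.237822, cos(α−β) = 0.590606, d² = 7.044017. Work in radians in the unit-radius frame; every candidate has L = ρ·(t + p + q).
LSL: p² = 2 + d² − 2cos(α−β) + 2d(sin α − sin β) = 4.733348; p = √p² = 2.175626; φ = atan2(cos β − cos α, d + sin α − sin β) = 0.321000 rad; t = (φ − α) mod 2π = 3.854280 rad, q = (β − φ) mod 2π = 1.489919 rad → L = 4.17·(3.854280 + 2.175626 + 1.489919) = 4.17·7.519824 = 31.357667 m
RSR: p² = 2 + d² − 2cos(α−β) + 2d(sin β − sin α) = 10.992262; p = √p² = 3.315458; φ = atan2(cos α − cos β, d − sin α + sin β) = -0.208552 rad; t = (α − φ) mod 2π = 2.958458 rad, q = (φ − β) mod 2π = 4.263714 rad → L = 4.17·(2.958458 + 3.315458 + 4.263714) = 4.17·10.537630 = 43.941919 m
LSR: p² = d² − 2 + 2cos(α−β) + 2d(sin α + sin β) = 13.407406; p = √p² = 3.661612; φ = atan2(−cos α − cos β, d + sin α + sin β) − atan2(−2, p) = 0.782190 rad; t = (φ − α) mod 2π = 4.315469 rad, q = (φ − β) mod 2π = 5.254456 rad → L = 4.17·(4.315469 + 3.661612 + 5.254456) = 4.17·13.231538 = 55.175514 m
RSL: p² = d² − 2 + 2cos(α−β) − 2d(sin α + sin β) = -0.956950 < 0 → infeasible
RLR: c = (6 − d² + 2cos(α−β) + 2d(sin α − sin β))/8 = -0.374033; p = 2π − arccos c = 4.329035 rad; φ = atan2(cos α − cos β, d − sin α + sin β) = -0.208552 rad; t = (α − φ + p/2) mod 2π = 5.122976 rad, q = (α − β − t + p) mod 2π = 0.145046 rad → L = 4.17·(5.122976 + 4.329035 + 0.145046) = 4.17·9.597058 = 40.019731 m
LRL: c = (6 − d² + 2cos(α−β) − 2d(sin α − sin β))/8 = 0.408331; p = 2π − arccos c = 5.133014 rad; φ = atan2(cos β − cos α, d + sin α − sin β) = 0.321000 rad; t = (φ − α + p/2) mod 2π = 0.137601 rad, q = (β − α − t + p) mod 2π = 4.056426 rad → L = 4.17·(0.137601 + 5.133014 + 4.056426) = 4.17·9.327042 = 38.893764 m
Shortest: LSL with L = 31.357667 m ≈ 31.3577 m
Convert LSL to answer units (arcs ×180/π): t = 3.854280·180/π = 220.8340°, p = ρ·p = 4.17·2.175626 = 9.0724 m, q = 1.489919·180/π = 85.3660°, L = 31.3577 m.

LSL: t = 220.8340°, p = 9.0724 m, q = 85.3660°, L = 31.3577 m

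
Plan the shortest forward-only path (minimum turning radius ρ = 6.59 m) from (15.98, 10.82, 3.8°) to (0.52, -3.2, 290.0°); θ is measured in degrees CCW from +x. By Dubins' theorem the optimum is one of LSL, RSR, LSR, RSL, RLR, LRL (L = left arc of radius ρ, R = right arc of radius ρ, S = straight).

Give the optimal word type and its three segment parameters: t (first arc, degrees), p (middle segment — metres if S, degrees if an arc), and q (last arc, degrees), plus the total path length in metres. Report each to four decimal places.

LRL: t = 9.9342°, p = 258.8860°, q = 175.1518°, L = 51.0644 m

Let ψ = atan2(Δy, Δx) = atan2(-14.02, -15.46) = -137.7965° be the start→goal bearing.
Normalize: d = |goal − start| / ρ = 20.870362/6.59 = 3.166974, α = (θ_start − ψ) mod 360° = 141.5965° = 2.471325 rad, β = (θ_goal − ψ) mod 360° = 67.7965° = 1.183272 rad.
Common terms: sin α = 0.621196, cos α = -0.783655, sin β = 0.925847, cos β = 0.377898, cos(α−β) = 0.278991, d² = 10.029727. Work in radians in the unit-radius frame; every candidate has L = ρ·(t + p + q).
LSL: p² = 2 + d² − 2cos(α−β) + 2d(sin α − sin β) = 9.542098; p = √p² = 3.089029; φ = atan2(cos β − cos α, d + sin α − sin β) = 0.385503 rad; t = (φ − α) mod 2π = 4.197363 rad, q = (β − φ) mod 2π = 0.797769 rad → L = 6.59·(4.197363 + 3.089029 + 0.797769) = 6.59·8.084161 = 53.274620 m
RSR: p² = 2 + d² − 2cos(α−β) + 2d(sin β − sin α) = 13.401393; p = √p² = 3.660791; φ = atan2(cos α − cos β, d − sin α + sin β) = -0.322876 rad; t = (α − φ) mod 2π = 2.794201 rad, q = (φ − β) mod 2π = 4.777037 rad → L = 6.59·(2.794201 + 3.660791 + 4.777037) = 6.59·11.232030 = 74.019075 m
LSR: p² = d² − 2 + 2cos(α−β) + 2d(sin α + sin β) = 18.386603; p = √p² = 4.287960; φ = atan2(−cos α − cos β, d + sin α + sin β) − atan2(−2, p) = 0.522290 rad; t = (φ − α) mod 2π = 4.334150 rad, q = (φ − β) mod 2π = 5.622203 rad → L = 6.59·(4.334150 + 4.287960 + 5.622203) = 6.59·14.244313 = 93.870023 m
RSL: p² = d² − 2 + 2cos(α−β) − 2d(sin α + sin β) = -1.211183 < 0 → infeasible
RLR: c = (6 − d² + 2cos(α−β) + 2d(sin α − sin β))/8 = -0.675174; p = 2π − arccos c = 3.971188 rad; φ = atan2(cos α − cos β, d − sin α + sin β) = -0.322876 rad; t = (α − φ + p/2) mod 2π = 4.779795 rad, q = (α − β − t + p) mod 2π = 0.479446 rad → L = 6.59·(4.779795 + 3.971188 + 0.479446) = 6.59·9.230430 = 60.828531 m
LRL: c = (6 − d² + 2cos(α−β) − 2d(sin α − sin β))/8 = -0.192762; p = 2π − arccos c = 4.518413 rad; φ = atan2(cos β − cos α, d + sin α − sin β) = 0.385503 rad; t = (φ − α + p/2) mod 2π = 0.173384 rad, q = (β − α − t + p) mod 2π = 3.056975 rad → L = 6.59·(0.173384 + 4.518413 + 3.056975) = 6.59·7.748772 = 51.064409 m
Shortest: LRL with L = 51.064409 m ≈ 51.0644 m
Convert LRL to answer units (arcs ×180/π): t = 0.173384·180/π = 9.9342°, p = 4.518413·180/π = 258.8860°, q = 3.056975·180/π = 175.1518°, L = 51.0644 m.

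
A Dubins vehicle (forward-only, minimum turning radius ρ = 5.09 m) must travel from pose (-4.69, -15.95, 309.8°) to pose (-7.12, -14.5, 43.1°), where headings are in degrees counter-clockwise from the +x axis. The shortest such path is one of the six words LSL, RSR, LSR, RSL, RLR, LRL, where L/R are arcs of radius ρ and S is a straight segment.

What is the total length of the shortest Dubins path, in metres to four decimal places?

29.8142 m

Let ψ = atan2(Δy, Δx) = atan2(1.45, -2.43) = 149.1751° be the start→goal bearing.
Normalize: d = |goal − start| / ρ = 2.829735/5.09 = 0.555940, α = (θ_start − ψ) mod 360° = 160.6249° = 2.803433 rad, β = (θ_goal − ψ) mod 360° = 253.9249° = 4.431825 rad.
Common terms: sin α = 0.331752, cos α = -0.943367, sin β = -0.960899, cos β = -0.276898, cos(α−β) = -0.057564, d² = 0.309069. Work in radians in the unit-radius frame; every candidate has L = ρ·(t + p + q).
LSL: p² = 2 + d² − 2cos(α−β) + 2d(sin α − sin β) = 3.861471; p = √p² = 1.965063; φ = atan2(cos β − cos α, d + sin α − sin β) = 0.346023 rad; t = (φ − α) mod 2π = 3.825776 rad, q = (β − φ) mod 2π = 4.085802 rad → L = 5.09·(3.825776 + 1.965063 + 4.085802) = 5.09·9.876640 = 50.272098 m
RSR: p² = 2 + d² − 2cos(α−β) + 2d(sin β − sin α) = 0.986924; p = √p² = 0.993441; φ = atan2(cos α − cos β, d − sin α + sin β) = -2.406212 rad; t = (α − φ) mod 2π = 5.209645 rad, q = (φ − β) mod 2π = 5.728334 rad → L = 5.09·(5.209645 + 0.993441 + 5.728334) = 5.09·11.931419 = 60.730923 m
LSR: p² = d² − 2 + 2cos(α−β) + 2d(sin α + sin β) = -2.505595 < 0 → infeasible
RSL: p² = d² − 2 + 2cos(α−β) − 2d(sin α + sin β) = -1.106522 < 0 → infeasible
RLR: c = (6 − d² + 2cos(α−β) + 2d(sin α − sin β))/8 = 0.876634; p = 2π − arccos c = 5.781211 rad; φ = atan2(cos α − cos β, d − sin α + sin β) = -2.406212 rad; t = (α − φ + p/2) mod 2π = 1.817065 rad, q = (α − β − t + p) mod 2π = 2.335754 rad → L = 5.09·(1.817065 + 5.781211 + 2.335754) = 5.09·9.934030 = 50.564215 m
LRL: c = (6 − d² + 2cos(α−β) − 2d(sin α − sin β))/8 = 0.517316; p = 2π − arccos c = 5.256101 rad; φ = atan2(cos β − cos α, d + sin α − sin β) = 0.346023 rad; t = (φ − α + p/2) mod 2π = 0.170641 rad, q = (β − α − t + p) mod 2π = 0.430667 rad → L = 5.09·(0.170641 + 5.256101 + 0.430667) = 5.09·5.857409 = 29.814210 m
Shortest: LRL with L = 29.814210 m ≈ 29.8142 m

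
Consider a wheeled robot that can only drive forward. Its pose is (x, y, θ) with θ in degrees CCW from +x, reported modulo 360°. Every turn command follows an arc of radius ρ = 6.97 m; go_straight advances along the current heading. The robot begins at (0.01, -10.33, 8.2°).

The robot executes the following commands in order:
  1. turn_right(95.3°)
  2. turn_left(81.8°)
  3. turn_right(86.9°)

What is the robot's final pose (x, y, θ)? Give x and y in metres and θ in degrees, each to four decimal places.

(20.6035, -30.6714, 267.8000°)

set_pose: (x, y, θ) = (0.0100, -10.3300, 8.2000°), ρ = 6.97
turn_right(95.3°): centre at ρ to the right, rotate −95.3° → (7.9652, -16.8761, -87.1000° ≡ 272.9000°)
turn_left(81.8°): centre at ρ to the left, rotate +81.8° → (14.2824, -23.4637, 354.7000°)
turn_right(86.9°): centre at ρ to the right, rotate −86.9° → (20.6035, -30.6714, 267.8000°)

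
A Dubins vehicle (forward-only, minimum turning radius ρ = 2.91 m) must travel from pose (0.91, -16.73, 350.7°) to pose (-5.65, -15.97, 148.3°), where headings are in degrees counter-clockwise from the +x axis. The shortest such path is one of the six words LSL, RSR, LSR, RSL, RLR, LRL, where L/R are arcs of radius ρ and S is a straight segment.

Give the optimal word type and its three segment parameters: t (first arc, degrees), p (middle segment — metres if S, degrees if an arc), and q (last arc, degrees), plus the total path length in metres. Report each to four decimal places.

RSL: t = 228.3742°, p = 5.0508 m, q = 25.9742°, L = 17.9689 m

Let ψ = atan2(Δy, Δx) = atan2(0.76, -6.56) = 173.3915° be the start→goal bearing.
Normalize: d = |goal − start| / ρ = 6.603878/2.91 = 2.269374, α = (θ_start − ψ) mod 360° = 177.3085° = 3.094616 rad, β = (θ_goal − ψ) mod 360° = 334.9085° = 5.845255 rad.
Common terms: sin α = 0.046959, cos α = -0.998897, sin β = -0.424066, cos β = 0.905631, cos(α−β) = -0.924546, d² = 5.150057. Work in radians in the unit-radius frame; every candidate has L = ρ·(t + p + q).
LSL: p² = 2 + d² − 2cos(α−β) + 2d(sin α − sin β) = 11.137011; p = √p² = 3.337216; φ = atan2(cos β − cos α, d + sin α − sin β) = 0.607350 rad; t = (φ − α) mod 2π = 3.795919 rad, q = (β − φ) mod 2π = 5.237905 rad → L = 2.91·(3.795919 + 3.337216 + 5.237905) = 2.91·12.371040 = 35.999727 m
RSR: p² = 2 + d² − 2cos(α−β) + 2d(sin β − sin α) = 6.861288; p = √p² = 2.619406; φ = atan2(cos α − cos β, d − sin α + sin β) = -0.814065 rad; t = (α − φ) mod 2π = 3.908682 rad, q = (φ − β) mod 2π = 5.907050 rad → L = 2.91·(3.908682 + 2.619406 + 5.907050) = 2.91·12.435138 = 36.186251 m
LSR: p² = d² − 2 + 2cos(α−β) + 2d(sin α + sin β) = -0.410627 < 0 → infeasible
RSL: p² = d² − 2 + 2cos(α−β) − 2d(sin α + sin β) = 3.012558; p = √p² = 1.735672; φ = atan2(cos α + cos β, d − sin α − sin β) − atan2(2, p) = -0.891265 rad; t = (α − φ) mod 2π = 3.985881 rad, q = (β − φ) mod 2π = 0.453335 rad → L = 2.91·(3.985881 + 1.735672 + 0.453335) = 2.91·6.174889 = 17.968926 m
RLR: c = (6 − d² + 2cos(α−β) + 2d(sin α − sin β))/8 = 0.142339; p = 2π − arccos c = 4.855213 rad; φ = atan2(cos α − cos β, d − sin α + sin β) = -0.814065 rad; t = (α − φ + p/2) mod 2π = 0.053103 rad, q = (α − β − t + p) mod 2π = 2.051471 rad → L = 2.91·(0.053103 + 4.855213 + 2.051471) = 2.91·6.959787 = 20.252981 m
LRL: c = (6 − d² + 2cos(α−β) − 2d(sin α − sin β))/8 = -0.392126; p = 2π − arccos c = 4.309447 rad; φ = atan2(cos β − cos α, d + sin α − sin β) = 0.607350 rad; t = (φ − α + p/2) mod 2π = 5.950643 rad, q = (β − α − t + p) mod 2π = 1.109443 rad → L = 2.91·(5.950643 + 4.309447 + 1.109443) = 2.91·11.369533 = 33.085341 m
Shortest: RSL with L = 17.968926 m ≈ 17.9689 m
Convert RSL to answer units (arcs ×180/π): t = 3.985881·180/π = 228.3742°, p = ρ·p = 2.91·1.735672 = 5.0508 m, q = 0.453335·180/π = 25.9742°, L = 17.9689 m.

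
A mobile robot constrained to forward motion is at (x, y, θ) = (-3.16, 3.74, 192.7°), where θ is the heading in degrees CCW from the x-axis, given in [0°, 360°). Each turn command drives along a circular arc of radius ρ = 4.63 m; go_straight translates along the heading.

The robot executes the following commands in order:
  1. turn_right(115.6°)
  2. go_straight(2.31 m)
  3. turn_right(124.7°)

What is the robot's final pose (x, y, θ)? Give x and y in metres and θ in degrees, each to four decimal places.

(-0.2431, 13.6304, 312.4000°)

set_pose: (x, y, θ) = (-3.1600, 3.7400, 192.7000°), ρ = 4.63
turn_right(115.6°): centre at ρ to the right, rotate −115.6° → (-8.6910, 9.2904, 77.1000°)
go_straight(2.31): x += 2.31·cos θ, y += 2.31·sin θ → (-8.1753, 11.5421, 77.1000°)
turn_right(124.7°): centre at ρ to the right, rotate −124.7° → (-0.2431, 13.6304, -47.6000° ≡ 312.4000°)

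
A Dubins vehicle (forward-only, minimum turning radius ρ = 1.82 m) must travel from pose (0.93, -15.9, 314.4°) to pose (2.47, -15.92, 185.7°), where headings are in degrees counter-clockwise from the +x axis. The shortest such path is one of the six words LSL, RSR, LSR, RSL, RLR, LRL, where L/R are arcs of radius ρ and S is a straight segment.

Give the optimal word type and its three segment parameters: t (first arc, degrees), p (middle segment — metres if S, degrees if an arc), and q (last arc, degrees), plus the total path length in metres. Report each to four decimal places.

Let ψ = atan2(Δy, Δx) = atan2(-0.02, 1.54) = -0.7441° be the start→goal bearing.
Normalize: d = |goal − start| / ρ = 1.540130/1.82 = 0.846225, α = (θ_start − ψ) mod 360° = 315.1441° = 5.500301 rad, β = (θ_goal − ψ) mod 360° = 186.4441° = 3.254063 rad.
Common terms: sin α = -0.705327, cos α = 0.708882, sin β = -0.112233, cos β = -0.993682, cos(α−β) = -0.625243, d² = 0.716097. Work in radians in the unit-radius frame; every candidate has L = ρ·(t + p + q).
LSL: p² = 2 + d² − 2cos(α−β) + 2d(sin α − sin β) = 2.962801; p = √p² = 1.721279; φ = atan2(cos β − cos α, d + sin α − sin β) = -1.423201 rad; t = (φ − α) mod 2π = 5.642868 rad, q = (β − φ) mod 2π = 4.677264 rad → L = 1.82·(5.642868 + 1.721279 + 4.677264) = 1.82·12.041411 = 21.915368 m
RSR: p² = 2 + d² − 2cos(α−β) + 2d(sin β − sin α) = 4.970364; p = √p² = 2.229431; φ = atan2(cos α − cos β, d − sin α + sin β) = 0.868989 rad; t = (α − φ) mod 2π = 4.631313 rad, q = (φ − β) mod 2π = 3.898111 rad → L = 1.82·(4.631313 + 2.229431 + 3.898111) = 1.82·10.758855 = 19.581117 m
LSR: p² = d² − 2 + 2cos(α−β) + 2d(sin α + sin β) = -3.918068 < 0 → infeasible
RSL: p² = d² − 2 + 2cos(α−β) − 2d(sin α + sin β) = -1.150709 < 0 → infeasible
RLR: c = (6 − d² + 2cos(α−β) + 2d(sin α − sin β))/8 = 0.378705; p = 2π − arccos c = 5.100785 rad; φ = atan2(cos α − cos β, d − sin α + sin β) = 0.868989 rad; t = (α − φ + p/2) mod 2π = 0.898520 rad, q = (α − β − t + p) mod 2π = 0.165319 rad → L = 1.82·(0.898520 + 5.100785 + 0.165319) = 1.82·6.164624 = 11.219615 m
LRL: c = (6 − d² + 2cos(α−β) − 2d(sin α − sin β))/8 = 0.629650; p = 2π − arccos c = 5.393491 rad; φ = atan2(cos β − cos α, d + sin α − sin β) = -1.423201 rad; t = (φ − α + p/2) mod 2π = 2.056429 rad, q = (β − α − t + p) mod 2π = 1.090824 rad → L = 1.82·(2.056429 + 5.393491 + 1.090824) = 1.82·8.540744 = 15.544154 m
Shortest: RLR with L = 11.219615 m ≈ 11.2196 m
Convert RLR to answer units (arcs ×180/π): t = 0.898520·180/π = 51.4814°, p = 5.100785·180/π = 292.2535°, q = 0.165319·180/π = 9.4721°, L = 11.2196 m.

RLR: t = 51.4814°, p = 292.2535°, q = 9.4721°, L = 11.2196 m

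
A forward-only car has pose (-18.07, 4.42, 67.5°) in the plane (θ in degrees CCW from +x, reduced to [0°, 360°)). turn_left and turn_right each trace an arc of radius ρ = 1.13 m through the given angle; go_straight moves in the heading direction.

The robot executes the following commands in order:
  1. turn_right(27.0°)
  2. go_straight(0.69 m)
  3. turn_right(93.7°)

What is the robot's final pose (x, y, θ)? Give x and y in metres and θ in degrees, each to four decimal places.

set_pose: (x, y, θ) = (-18.0700, 4.4200, 67.5000°), ρ = 1.13
turn_right(27.0°): centre at ρ to the right, rotate −27.0° → (-17.7599, 4.8468, 40.5000°)
go_straight(0.69): x += 0.69·cos θ, y += 0.69·sin θ → (-17.2352, 5.2949, 40.5000°)
turn_right(93.7°): centre at ρ to the right, rotate −93.7° → (-15.5965, 5.1126, -53.2000° ≡ 306.8000°)

(-15.5965, 5.1126, 306.8000°)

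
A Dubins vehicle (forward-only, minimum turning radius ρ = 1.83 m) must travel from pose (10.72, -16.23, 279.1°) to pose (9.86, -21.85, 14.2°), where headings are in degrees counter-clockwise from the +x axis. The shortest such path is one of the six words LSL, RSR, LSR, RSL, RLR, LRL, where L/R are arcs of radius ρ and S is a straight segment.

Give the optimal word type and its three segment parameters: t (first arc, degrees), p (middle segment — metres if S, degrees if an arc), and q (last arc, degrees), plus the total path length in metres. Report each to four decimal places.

Let ψ = atan2(Δy, Δx) = atan2(-5.62, -0.86) = -98.7002° be the start→goal bearing.
Normalize: d = |goal − start| / ρ = 5.685420/1.83 = 3.106787, α = (θ_start − ψ) mod 360° = 17.8002° = 0.310672 rad, β = (θ_goal − ψ) mod 360° = 112.9002° = 1.970480 rad.
Common terms: sin α = 0.305698, cos α = 0.952128, sin β = 0.921184, cos β = -0.389127, cos(α−β) = -0.088894, d² = 9.652125. Work in radians in the unit-radius frame; every candidate has L = ρ·(t + p + q).
LSL: p² = 2 + d² − 2cos(α−β) + 2d(sin α − sin β) = 8.005548; p = √p² = 2.829408; φ = atan2(cos β − cos α, d + sin α − sin β) = -0.493875 rad; t = (φ − α) mod 2π = 5.478639 rad, q = (β − φ) mod 2π = 2.464355 rad → L = 1.83·(5.478639 + 2.829408 + 2.464355) = 1.83·10.772401 = 19.713494 m
RSR: p² = 2 + d² − 2cos(α−β) + 2d(sin β − sin α) = 15.654279; p = √p² = 3.956549; φ = atan2(cos α − cos β, d − sin α + sin β) = 0.345850 rad; t = (α − φ) mod 2π = 6.248007 rad, q = (φ − β) mod 2π = 4.658555 rad → L = 1.83·(6.248007 + 3.956549 + 4.658555) = 1.83·14.863111 = 27.199494 m
LSR: p² = d² − 2 + 2cos(α−β) + 2d(sin α + sin β) = 15.097661; p = √p² = 3.885571; φ = atan2(−cos α − cos β, d + sin α + sin β) − atan2(−2, p) = 0.346168 rad; t = (φ − α) mod 2π = 0.035496 rad, q = (φ − β) mod 2π = 4.658873 rad → L = 1.83·(0.035496 + 3.885571 + 4.658873) = 1.83·8.579941 = 15.701292 m
RSL: p² = d² − 2 + 2cos(α−β) − 2d(sin α + sin β) = -0.148989 < 0 → infeasible
RLR: c = (6 − d² + 2cos(α−β) + 2d(sin α − sin β))/8 = -0.956785; p = 2π − arccos c = 3.436652 rad; φ = atan2(cos α − cos β, d − sin α + sin β) = 0.345850 rad; t = (α − φ + p/2) mod 2π = 1.683148 rad, q = (α − β − t + p) mod 2π = 0.093696 rad → L = 1.83·(1.683148 + 3.436652 + 0.093696) = 1.83·5.213496 = 9.540698 m
LRL: c = (6 − d² + 2cos(α−β) − 2d(sin α − sin β))/8 = -0.000693; p = 2π − arccos c = 4.711696 rad; φ = atan2(cos β − cos α, d + sin α − sin β) = -0.493875 rad; t = (φ − α + p/2) mod 2π = 1.551301 rad, q = (β − α − t + p) mod 2π = 4.820202 rad → L = 1.83·(1.551301 + 4.711696 + 4.820202) = 1.83·11.083199 = 20.282254 m
Shortest: RLR with L = 9.540698 m ≈ 9.5407 m
Convert RLR to answer units (arcs ×180/π): t = 1.683148·180/π = 96.4373°, p = 3.436652·180/π = 196.9057°, q = 0.093696·180/π = 5.3684°, L = 9.5407 m.

RLR: t = 96.4373°, p = 196.9057°, q = 5.3684°, L = 9.5407 m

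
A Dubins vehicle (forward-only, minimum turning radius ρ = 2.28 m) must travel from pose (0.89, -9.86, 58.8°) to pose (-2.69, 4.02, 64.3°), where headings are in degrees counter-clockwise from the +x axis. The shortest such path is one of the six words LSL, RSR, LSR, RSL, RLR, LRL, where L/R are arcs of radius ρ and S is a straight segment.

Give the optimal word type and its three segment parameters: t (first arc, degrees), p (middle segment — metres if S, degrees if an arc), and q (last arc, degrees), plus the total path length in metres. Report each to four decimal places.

LSR: t = 52.0246°, p = 10.7942 m, q = 46.5246°, L = 14.7158 m

Let ψ = atan2(Δy, Δx) = atan2(13.88, -3.58) = 104.4628° be the start→goal bearing.
Normalize: d = |goal − start| / ρ = 14.334253/2.28 = 6.286953, α = (θ_start − ψ) mod 360° = 314.3372° = 5.486219 rad, β = (θ_goal − ψ) mod 360° = 319.8372° = 5.582212 rad.
Common terms: sin α = -0.715239, cos α = 0.698880, sin β = -0.644962, cos β = 0.764215, cos(α−β) = 0.995396, d² = 39.525777. Work in radians in the unit-radius frame; every candidate has L = ρ·(t + p + q).
LSL: p² = 2 + d² − 2cos(α−β) + 2d(sin α − sin β) = 38.651322; p = √p² = 6.217019; φ = atan2(cos β − cos α, d + sin α − sin β) = 0.010509 rad; t = (φ − α) mod 2π = 0.807476 rad, q = (β − φ) mod 2π = 5.571703 rad → L = 2.28·(0.807476 + 6.217019 + 5.571703) = 2.28·12.596197 = 28.719330 m
RSR: p² = 2 + d² − 2cos(α−β) + 2d(sin β − sin α) = 40.418647; p = √p² = 6.357566; φ = atan2(cos α − cos β, d − sin α + sin β) = -0.010277 rad; t = (α − φ) mod 2π = 5.496496 rad, q = (φ − β) mod 2π = 0.690696 rad → L = 2.28·(5.496496 + 6.357566 + 0.690696) = 2.28·12.544758 = 28.602049 m
LSR: p² = d² − 2 + 2cos(α−β) + 2d(sin α + sin β) = 22.413532; p = √p² = 4.734293; φ = atan2(−cos α − cos β, d + sin α + sin β) − atan2(−2, p) = 0.111034 rad; t = (φ − α) mod 2π = 0.908001 rad, q = (φ − β) mod 2π = 0.812007 rad → L = 2.28·(0.908001 + 4.734293 + 0.812007) = 2.28·6.454301 = 14.715807 m
RSL: p² = d² − 2 + 2cos(α−β) − 2d(sin α + sin β) = 56.619607; p = √p² = 7.524600; φ = atan2(cos α + cos β, d − sin α − sin β) − atan2(2, p) = -0.070747 rad; t = (α − φ) mod 2π = 5.556966 rad, q = (β − φ) mod 2π = 5.652960 rad → L = 2.28·(5.556966 + 7.524600 + 5.652960) = 2.28·18.734526 = 42.714720 m
RLR: c = (6 − d² + 2cos(α−β) + 2d(sin α − sin β))/8 = -4.052331, |c| > 1 → infeasible
LRL: c = (6 − d² + 2cos(α−β) − 2d(sin α − sin β))/8 = -3.831415, |c| > 1 → infeasible
Shortest: LSR with L = 14.715807 m ≈ 14.7158 m
Convert LSR to answer units (arcs ×180/π): t = 0.908001·180/π = 52.0246°, p = ρ·p = 2.28·4.734293 = 10.7942 m, q = 0.812007·180/π = 46.5246°, L = 14.7158 m.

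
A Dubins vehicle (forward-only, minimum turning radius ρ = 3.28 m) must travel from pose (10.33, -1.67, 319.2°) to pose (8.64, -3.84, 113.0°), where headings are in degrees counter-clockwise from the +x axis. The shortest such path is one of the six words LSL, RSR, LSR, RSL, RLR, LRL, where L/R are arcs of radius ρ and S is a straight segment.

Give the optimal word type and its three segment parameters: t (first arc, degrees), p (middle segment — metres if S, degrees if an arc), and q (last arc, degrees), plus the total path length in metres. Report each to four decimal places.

Let ψ = atan2(Δy, Δx) = atan2(-2.17, -1.69) = -127.9115° be the start→goal bearing.
Normalize: d = |goal − start| / ρ = 2.750455/3.28 = 0.838553, α = (θ_start − ψ) mod 360° = 87.1115° = 1.520383 rad, β = (θ_goal − ψ) mod 360° = 240.9115° = 4.204699 rad.
Common terms: sin α = 0.998730, cos α = 0.050392, sin β = -0.873870, cos β = -0.486160, cos(α−β) = -0.897258, d² = 0.703171. Work in radians in the unit-radius frame; every candidate has L = ρ·(t + p + q).
LSL: p² = 2 + d² − 2cos(α−β) + 2d(sin α − sin β) = 7.638237; p = √p² = 2.763736; φ = atan2(cos β − cos α, d + sin α − sin β) = -0.195381 rad; t = (φ − α) mod 2π = 4.567422 rad, q = (β − φ) mod 2π = 4.400080 rad → L = 3.28·(4.567422 + 2.763736 + 4.400080) = 3.28·11.731238 = 38.478460 m
RSR: p² = 2 + d² − 2cos(α−β) + 2d(sin β − sin α) = 1.357140; p = √p² = 1.164963; φ = atan2(cos α − cos β, d − sin α + sin β) = 2.662951 rad; t = (α − φ) mod 2π = 5.140617 rad, q = (φ − β) mod 2π = 4.741437 rad → L = 3.28·(5.140617 + 1.164963 + 4.741437) = 3.28·11.047018 = 36.234218 m
LSR: p² = d² − 2 + 2cos(α−β) + 2d(sin α + sin β) = -2.881943 < 0 → infeasible
RSL: p² = d² − 2 + 2cos(α−β) − 2d(sin α + sin β) = -3.300748 < 0 → infeasible
RLR: c = (6 − d² + 2cos(α−β) + 2d(sin α − sin β))/8 = 0.830358; p = 2π − arccos c = 5.692138 rad; φ = atan2(cos α − cos β, d − sin α + sin β) = 2.662951 rad; t = (α − φ + p/2) mod 2π = 1.703501 rad, q = (α − β − t + p) mod 2π = 1.304321 rad → L = 3.28·(1.703501 + 5.692138 + 1.304321) = 3.28·8.699960 = 28.535868 m
LRL: c = (6 − d² + 2cos(α−β) − 2d(sin α − sin β))/8 = 0.045220; p = 2π − arccos c = 4.757625 rad; φ = atan2(cos β − cos α, d + sin α − sin β) = -0.195381 rad; t = (φ − α + p/2) mod 2π = 0.663049 rad, q = (β − α − t + p) mod 2π = 0.495707 rad → L = 3.28·(0.663049 + 4.757625 + 0.495707) = 3.28·5.916381 = 19.405729 m
Shortest: LRL with L = 19.405729 m ≈ 19.4057 m
Convert LRL to answer units (arcs ×180/π): t = 0.663049·180/π = 37.9899°, p = 4.757625·180/π = 272.5918°, q = 0.495707·180/π = 28.4019°, L = 19.4057 m.

LRL: t = 37.9899°, p = 272.5918°, q = 28.4019°, L = 19.4057 m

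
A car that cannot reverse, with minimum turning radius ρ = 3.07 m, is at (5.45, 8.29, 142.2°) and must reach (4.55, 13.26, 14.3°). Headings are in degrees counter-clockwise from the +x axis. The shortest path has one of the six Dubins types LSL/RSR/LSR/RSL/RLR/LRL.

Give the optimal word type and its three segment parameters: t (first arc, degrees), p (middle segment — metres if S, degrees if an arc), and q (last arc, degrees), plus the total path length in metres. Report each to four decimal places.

LRL: t = 68.9252°, p = 244.7179°, q = 47.8927°, L = 19.3717 m

Let ψ = atan2(Δy, Δx) = atan2(4.97, -0.90) = 100.2643° be the start→goal bearing.
Normalize: d = |goal − start| / ρ = 5.050832/3.07 = 1.645222, α = (θ_start − ψ) mod 360° = 41.9357° = 0.731917 rad, β = (θ_goal − ψ) mod 360° = 274.0357° = 4.782826 rad.
Common terms: sin α = 0.668297, cos α = 0.743895, sin β = -0.997520, cos β = 0.070379, cos(α−β) = -0.614285, d² = 2.706756. Work in radians in the unit-radius frame; every candidate has L = ρ·(t + p + q).
LSL: p² = 2 + d² − 2cos(α−β) + 2d(sin α − sin β) = 11.416604; p = √p² = 3.378846; φ = atan2(cos β − cos α, d + sin α − sin β) = -0.200677 rad; t = (φ − α) mod 2π = 5.350591 rad, q = (β − φ) mod 2π = 4.983503 rad → L = 3.07·(5.350591 + 3.378846 + 4.983503) = 3.07·13.712941 = 42.098729 m
RSR: p² = 2 + d² − 2cos(α−β) + 2d(sin β − sin α) = 0.454048; p = √p² = 0.673831; φ = atan2(cos α − cos β, d − sin α + sin β) = 1.601365 rad; t = (α − φ) mod 2π = 5.413737 rad, q = (φ − β) mod 2π = 3.101725 rad → L = 3.07·(5.413737 + 0.673831 + 3.101725) = 3.07·9.189292 = 28.211128 m
LSR: p² = d² − 2 + 2cos(α−β) + 2d(sin α + sin β) = -1.605107 < 0 → infeasible
RSL: p² = d² − 2 + 2cos(α−β) − 2d(sin α + sin β) = 0.561477; p = √p² = 0.749318; φ = atan2(cos α + cos β, d − sin α − sin β) − atan2(2, p) = -0.821169 rad; t = (α − φ) mod 2π = 1.553086 rad, q = (β − φ) mod 2π = 5.603995 rad → L = 3.07·(1.553086 + 0.749318 + 5.603995) = 3.07·7.906399 = 24.272645 m
RLR: c = (6 − d² + 2cos(α−β) + 2d(sin α − sin β))/8 = 0.943244; p = 2π − arccos c = 5.944656 rad; φ = atan2(cos α − cos β, d − sin α + sin β) = 1.601365 rad; t = (α − φ + p/2) mod 2π = 2.102879 rad, q = (α − β − t + p) mod 2π = 6.074052 rad → L = 3.07·(2.102879 + 5.944656 + 6.074052) = 3.07·14.121587 = 43.353273 m
LRL: c = (6 − d² + 2cos(α−β) − 2d(sin α − sin β))/8 = -0.427075; p = 2π − arccos c = 4.271133 rad; φ = atan2(cos β − cos α, d + sin α − sin β) = -0.200677 rad; t = (φ − α + p/2) mod 2π = 1.202972 rad, q = (β − α − t + p) mod 2π = 0.835884 rad → L = 3.07·(1.202972 + 4.271133 + 0.835884) = 3.07·6.309990 = 19.371669 m
Shortest: LRL with L = 19.371669 m ≈ 19.3717 m
Convert LRL to answer units (arcs ×180/π): t = 1.202972·180/π = 68.9252°, p = 4.271133·180/π = 244.7179°, q = 0.835884·180/π = 47.8927°, L = 19.3717 m.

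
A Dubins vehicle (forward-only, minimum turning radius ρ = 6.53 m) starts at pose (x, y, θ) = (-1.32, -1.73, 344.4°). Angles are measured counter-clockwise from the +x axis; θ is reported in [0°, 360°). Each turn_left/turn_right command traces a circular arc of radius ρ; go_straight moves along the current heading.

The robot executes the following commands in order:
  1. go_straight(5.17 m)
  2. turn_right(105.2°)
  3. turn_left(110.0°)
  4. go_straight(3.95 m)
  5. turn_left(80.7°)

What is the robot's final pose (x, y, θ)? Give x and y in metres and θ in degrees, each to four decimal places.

set_pose: (x, y, θ) = (-1.3200, -1.7300, 344.4000°), ρ = 6.53
go_straight(5.17): x += 5.17·cos θ, y += 5.17·sin θ → (3.6596, -3.1203, 344.4000°)
turn_right(105.2°): centre at ρ to the right, rotate −105.2° → (7.5125, -12.7534, 239.2000°)
turn_left(110.0°): centre at ρ to the left, rotate +110.0° → (11.8979, -22.5114, 349.2000°)
go_straight(3.95): x += 3.95·cos θ, y += 3.95·sin θ → (15.7780, -23.2515, 349.2000°)
turn_left(80.7°): centre at ρ to the left, rotate +80.7° → (23.1338, -19.0813, 429.9000° ≡ 69.9000°)

(23.1338, -19.0813, 69.9000°)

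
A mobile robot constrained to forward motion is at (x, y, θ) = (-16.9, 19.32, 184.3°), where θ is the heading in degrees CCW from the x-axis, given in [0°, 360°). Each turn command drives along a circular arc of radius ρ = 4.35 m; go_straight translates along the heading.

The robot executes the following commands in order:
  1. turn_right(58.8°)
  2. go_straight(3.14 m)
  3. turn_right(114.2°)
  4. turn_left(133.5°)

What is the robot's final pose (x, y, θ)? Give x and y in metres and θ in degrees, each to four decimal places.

(-18.2468, 38.3000, 144.8000°)

set_pose: (x, y, θ) = (-16.9000, 19.3200, 184.3000°), ρ = 4.35
turn_right(58.8°): centre at ρ to the right, rotate −58.8° → (-20.7676, 21.1317, 125.5000°)
go_straight(3.14): x += 3.14·cos θ, y += 3.14·sin θ → (-22.5910, 23.6880, 125.5000°)
turn_right(114.2°): centre at ρ to the right, rotate −114.2° → (-19.9019, 30.4798, 11.3000°)
turn_left(133.5°): centre at ρ to the left, rotate +133.5° → (-18.2468, 38.3000, 144.8000°)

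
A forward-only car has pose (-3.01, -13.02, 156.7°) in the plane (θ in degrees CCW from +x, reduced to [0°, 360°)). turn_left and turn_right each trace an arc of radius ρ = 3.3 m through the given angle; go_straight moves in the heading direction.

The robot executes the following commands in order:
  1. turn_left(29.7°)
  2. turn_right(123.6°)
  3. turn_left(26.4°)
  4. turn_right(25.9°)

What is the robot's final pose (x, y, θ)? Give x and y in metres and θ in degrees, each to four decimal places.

(-7.2699, -5.0846, 63.3000°)

set_pose: (x, y, θ) = (-3.0100, -13.0200, 156.7000°), ρ = 3.3
turn_left(29.7°): centre at ρ to the left, rotate +29.7° → (-4.6831, -12.7714, 186.4000°)
turn_right(123.6°): centre at ρ to the right, rotate −123.6° → (-7.9861, -7.9836, 62.8000°)
turn_left(26.4°): centre at ρ to the left, rotate +26.4° → (-7.6215, -6.5212, 89.2000°)
turn_right(25.9°): centre at ρ to the right, rotate −25.9° → (-7.2699, -5.0846, 63.3000°)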